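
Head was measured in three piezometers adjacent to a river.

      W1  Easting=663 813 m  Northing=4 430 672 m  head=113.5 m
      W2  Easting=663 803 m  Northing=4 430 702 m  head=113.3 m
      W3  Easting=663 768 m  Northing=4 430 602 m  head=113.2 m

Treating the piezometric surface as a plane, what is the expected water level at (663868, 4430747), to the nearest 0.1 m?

Taking W1 as reference: W2−W1 = (-10, 30, -0.2); W3−W1 = (-45, -70, -0.3).
Determinant of the coordinate differences = (-10)·(-70) − (-45)·30 = 2050.
∂h/∂x = [(-0.2)·(-70) − (-0.3)·30] / 2050 = +0.01122
∂h/∂y = [(-10)·(-0.3) − (-45)·(-0.2)] / 2050 = -0.002927
h(663868, 4430747) = 113.5 + (+0.01122)·(55) + (-0.002927)·(75) = 113.5 +0.617 -0.220 = 113.898 m.

113.9 m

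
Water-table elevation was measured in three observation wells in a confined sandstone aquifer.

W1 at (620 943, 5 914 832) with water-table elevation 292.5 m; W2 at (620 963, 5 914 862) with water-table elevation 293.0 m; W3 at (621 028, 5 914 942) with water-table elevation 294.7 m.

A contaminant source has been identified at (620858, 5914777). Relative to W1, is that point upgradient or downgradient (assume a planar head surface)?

downgradient

Differences from W1: to W2 (Δx, Δy, Δh) = (20, 30, +0.5); to W3 = (85, 110, +2.2).
Solve a·Δx + b·Δy = Δh: det = 20·110 − 85·30 = -350.
∂h/∂x = [(+0.5)·110 − (+2.2)·30] / -350 = +0.03143
∂h/∂y = [20·(+2.2) − 85·(+0.5)] / -350 = -0.004286
Head at (620858, 5914777) = 292.5 + (+0.03143)·(-85) + (-0.004286)·(-55) = 290.06 m.
That is lower than the 292.5 m at W1, so the point is downgradient.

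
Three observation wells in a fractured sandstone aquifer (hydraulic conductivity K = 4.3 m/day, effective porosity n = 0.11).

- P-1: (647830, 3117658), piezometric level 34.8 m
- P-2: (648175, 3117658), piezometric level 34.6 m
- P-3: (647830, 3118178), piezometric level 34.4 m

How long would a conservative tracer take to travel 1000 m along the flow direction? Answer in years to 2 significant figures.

∂h/∂x = (34.6 − 34.8) / (648175 − 647830) = -0.0005797
∂h/∂y = (34.4 − 34.8) / (3118178 − 3117658) = -0.0007692
|∇h| = √(-0.0005797² + -0.0007692²) = 0.0009632
Seepage velocity v = K·i/n = 4.3 × 0.0009632 / 0.11 = 0.03765 m/day.
t = 1000 / 0.03765 = 2.656e+04 days = 72.7 years.

73 years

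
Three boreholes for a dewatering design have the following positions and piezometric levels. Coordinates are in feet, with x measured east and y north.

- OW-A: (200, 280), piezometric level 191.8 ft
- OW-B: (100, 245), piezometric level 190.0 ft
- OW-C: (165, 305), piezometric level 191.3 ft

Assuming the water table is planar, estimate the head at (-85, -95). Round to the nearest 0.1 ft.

185.7 ft

Taking OW-A as reference: OW-B−OW-A = (-100, -35, -1.8); OW-C−OW-A = (-35, 25, -0.5).
Solve a·Δx + b·Δy = Δh: det = (-100)·25 − (-35)·(-35) = -3725.
∂h/∂x = [(-1.8)·25 − (-0.5)·(-35)] / -3725 = +0.01678
∂h/∂y = [(-100)·(-0.5) − (-35)·(-1.8)] / -3725 = +0.003490
h(-85, -95) = 191.8 + (+0.01678)·(-285) + (+0.003490)·(-375) = 191.8 -4.782 -1.309 = 185.709 ft.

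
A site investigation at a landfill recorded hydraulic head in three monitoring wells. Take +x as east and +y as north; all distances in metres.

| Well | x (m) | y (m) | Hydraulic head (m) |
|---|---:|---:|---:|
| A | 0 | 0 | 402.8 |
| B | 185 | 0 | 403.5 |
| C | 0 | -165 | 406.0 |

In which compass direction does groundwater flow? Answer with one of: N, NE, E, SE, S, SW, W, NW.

N

∂h/∂x = (403.5 − 402.8) / (185 − 0) = +0.003784
∂h/∂y = (406.0 − 402.8) / (-165 − 0) = -0.01939
Flow = −∇h = (-0.003784 east, +0.01939 north), which points north.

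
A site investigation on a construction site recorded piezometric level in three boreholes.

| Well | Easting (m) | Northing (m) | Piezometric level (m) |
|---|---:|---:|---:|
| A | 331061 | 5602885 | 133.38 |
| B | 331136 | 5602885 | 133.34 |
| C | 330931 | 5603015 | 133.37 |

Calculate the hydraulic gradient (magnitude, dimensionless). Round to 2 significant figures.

0.00081

Differences from A: to B (Δx, Δy, Δh) = (75, 0, -0.04); to C = (-130, 130, -0.01).
Solve a·Δx + b·Δy = Δh: det = 75·130 − (-130)·0 = 9750.
∂h/∂x = [(-0.04)·130 − (-0.01)·0] / 9750 = -0.0005333
∂h/∂y = [75·(-0.01) − (-130)·(-0.04)] / 9750 = -0.0006103
|∇h| = √(-0.0005333² + -0.0006103²) = 0.0008105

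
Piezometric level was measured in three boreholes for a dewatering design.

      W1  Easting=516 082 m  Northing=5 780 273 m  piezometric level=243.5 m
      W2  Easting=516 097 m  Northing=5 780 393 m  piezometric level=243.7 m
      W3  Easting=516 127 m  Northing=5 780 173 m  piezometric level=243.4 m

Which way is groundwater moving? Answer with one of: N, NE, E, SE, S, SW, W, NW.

Three-point gradient (reference W1): Δ to W2 = (15, 120, +0.2), Δ to W3 = (45, -100, -0.1).
∂h/∂x = +0.001159, ∂h/∂y = +0.001522 (det = -6900).
Flow = −∇h = (-0.001159 east, -0.001522 north), which points southwest.

SW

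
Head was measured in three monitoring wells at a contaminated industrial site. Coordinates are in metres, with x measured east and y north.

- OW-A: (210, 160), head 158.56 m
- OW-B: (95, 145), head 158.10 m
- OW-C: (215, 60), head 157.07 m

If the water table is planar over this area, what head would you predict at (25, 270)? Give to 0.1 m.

Taking OW-A as reference: OW-B−OW-A = (-115, -15, -0.46); OW-C−OW-A = (5, -100, -1.49).
Determinant of the coordinate differences = (-115)·(-100) − 5·(-15) = 11575.
∂h/∂x = [(-0.46)·(-100) − (-1.49)·(-15)] / 11575 = +0.002043
∂h/∂y = [(-115)·(-1.49) − 5·(-0.46)] / 11575 = +0.01500
h(25, 270) = 158.56 + (+0.002043)·(-185) + (+0.01500)·(110) = 158.56 -0.378 +1.650 = 159.832 m.

159.8 m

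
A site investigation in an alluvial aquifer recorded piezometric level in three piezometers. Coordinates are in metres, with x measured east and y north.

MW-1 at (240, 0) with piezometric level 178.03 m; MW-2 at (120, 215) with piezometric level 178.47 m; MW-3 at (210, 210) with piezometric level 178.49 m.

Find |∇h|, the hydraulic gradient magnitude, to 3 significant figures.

Taking MW-1 as reference: MW-2−MW-1 = (-120, 215, +0.44); MW-3−MW-1 = (-30, 210, +0.46).
Determinant of the coordinate differences = (-120)·210 − (-30)·215 = -18750.
∂h/∂x = [(+0.44)·210 − (+0.46)·215] / -18750 = +0.0003467
∂h/∂y = [(-120)·(+0.46) − (-30)·(+0.44)] / -18750 = +0.002240
|∇h| = √(0.0003467² + 0.002240²) = 0.002267

0.00227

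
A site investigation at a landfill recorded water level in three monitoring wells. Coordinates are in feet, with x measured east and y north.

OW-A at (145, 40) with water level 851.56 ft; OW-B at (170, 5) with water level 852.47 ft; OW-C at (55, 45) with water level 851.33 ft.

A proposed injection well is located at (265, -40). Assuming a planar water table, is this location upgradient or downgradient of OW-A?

upgradient

Taking OW-A as reference: OW-B−OW-A = (25, -35, +0.91); OW-C−OW-A = (-90, 5, -0.23).
Solve a·Δx + b·Δy = Δh: det = 25·5 − (-90)·(-35) = -3025.
∂h/∂x = [(+0.91)·5 − (-0.23)·(-35)] / -3025 = +0.001157
∂h/∂y = [25·(-0.23) − (-90)·(+0.91)] / -3025 = -0.02517
Head at (265, -40) = 851.56 + (+0.001157)·(120) + (-0.02517)·(-80) = 853.71 ft.
That is higher than the 851.56 ft at OW-A, so the point is upgradient.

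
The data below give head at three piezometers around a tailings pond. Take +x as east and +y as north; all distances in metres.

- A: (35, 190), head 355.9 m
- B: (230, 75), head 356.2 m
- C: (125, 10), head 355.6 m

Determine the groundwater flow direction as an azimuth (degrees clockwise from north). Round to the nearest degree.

With h = a·x + b·y + c and A as origin, the differences give:
  195·a + (-115)·b = +0.3
  90·a + (-180)·b = -0.3
Eliminate b (×(-180) and ×(-115), subtract): -24750·a = -88.50 → a = ∂h/∂x = +0.003576
Back-substitute: b = ∂h/∂y = +0.003455.
Flow direction (−∇h) has components (-0.003576 E, -0.003455 N).
Azimuth = atan2(E, N) = atan2(-0.003576, -0.003455) = 226.0° ≈ 226°.

226°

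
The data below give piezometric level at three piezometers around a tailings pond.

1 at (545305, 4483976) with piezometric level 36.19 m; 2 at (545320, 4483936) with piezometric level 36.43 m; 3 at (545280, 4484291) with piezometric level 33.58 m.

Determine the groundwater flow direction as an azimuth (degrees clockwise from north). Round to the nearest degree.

041°

Differences from 1: to 2 (Δx, Δy, Δh) = (15, -40, +0.24); to 3 = (-25, 315, -2.61).
Solve a·Δx + b·Δy = Δh: det = 15·315 − (-25)·(-40) = 3725.
∂h/∂x = [(+0.24)·315 − (-2.61)·(-40)] / 3725 = -0.007732
∂h/∂y = [15·(-2.61) − (-25)·(+0.24)] / 3725 = -0.008899
Flow direction (−∇h) has components (+0.007732 E, +0.008899 N).
Azimuth = atan2(E, N) = atan2(+0.007732, +0.008899) = 41.0° ≈ 041°.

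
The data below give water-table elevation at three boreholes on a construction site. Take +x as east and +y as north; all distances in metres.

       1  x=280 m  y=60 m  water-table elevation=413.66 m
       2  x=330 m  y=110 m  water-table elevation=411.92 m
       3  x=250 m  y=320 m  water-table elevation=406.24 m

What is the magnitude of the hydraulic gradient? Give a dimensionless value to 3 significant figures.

With h = a·x + b·y + c and 1 as origin, the differences give:
  50·a + 50·b = -1.74
  (-30)·a + 260·b = -7.42
Eliminate b (×260 and ×50, subtract): 14500·a = -81.400 → a = ∂h/∂x = -0.005614
Back-substitute: b = ∂h/∂y = -0.02919.
|∇h| = √(-0.005614² + -0.02919²) = 0.02972

0.0297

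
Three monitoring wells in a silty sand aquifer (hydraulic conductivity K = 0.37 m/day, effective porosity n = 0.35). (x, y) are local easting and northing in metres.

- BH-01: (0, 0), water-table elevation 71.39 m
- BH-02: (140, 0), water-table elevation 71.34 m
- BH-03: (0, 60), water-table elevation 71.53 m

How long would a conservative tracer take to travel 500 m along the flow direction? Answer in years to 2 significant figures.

550 years

∂h/∂x = (71.34 − 71.39) / (140 − 0) = -0.0003571
∂h/∂y = (71.53 − 71.39) / (60 − 0) = +0.002333
|∇h| = √(-0.0003571² + 0.002333²) = 0.00236
Seepage velocity v = K·i/n = 0.37 × 0.00236 / 0.35 = 0.002495 m/day.
t = 500 / 0.002495 = 2.004e+05 days = 549 years.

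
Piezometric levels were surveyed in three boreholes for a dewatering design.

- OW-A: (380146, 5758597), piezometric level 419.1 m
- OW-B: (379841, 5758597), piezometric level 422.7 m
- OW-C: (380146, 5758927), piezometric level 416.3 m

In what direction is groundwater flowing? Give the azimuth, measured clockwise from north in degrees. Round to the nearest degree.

∂h/∂x = (422.7 − 419.1) / (379841 − 380146) = -0.01180
∂h/∂y = (416.3 − 419.1) / (5758927 − 5758597) = -0.008485
Flow direction (−∇h) has components (+0.01180 E, +0.008485 N).
Azimuth = atan2(E, N) = atan2(+0.01180, +0.008485) = 54.3° ≈ 054°.

054°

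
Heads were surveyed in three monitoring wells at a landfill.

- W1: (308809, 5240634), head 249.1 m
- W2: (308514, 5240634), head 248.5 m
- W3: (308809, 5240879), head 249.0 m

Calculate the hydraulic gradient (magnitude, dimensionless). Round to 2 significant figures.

0.0021

∂h/∂x = (248.5 − 249.1) / (308514 − 308809) = +0.002034
∂h/∂y = (249.0 − 249.1) / (5240879 − 5240634) = -0.0004082
|∇h| = √(0.002034² + -0.0004082²) = 0.002075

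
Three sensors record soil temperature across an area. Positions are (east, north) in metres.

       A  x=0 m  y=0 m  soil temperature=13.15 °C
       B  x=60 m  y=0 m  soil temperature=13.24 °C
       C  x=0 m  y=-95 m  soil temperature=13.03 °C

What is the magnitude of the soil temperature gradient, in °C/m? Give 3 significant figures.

0.00196 °C/m

∂T/∂x = (13.24 − 13.15) / (60 − 0) = +0.001500
∂T/∂y = (13.03 − 13.15) / (-95 − 0) = +0.001263
|∇f| = √(0.001500² + 0.001263²) = 0.001961 °C/m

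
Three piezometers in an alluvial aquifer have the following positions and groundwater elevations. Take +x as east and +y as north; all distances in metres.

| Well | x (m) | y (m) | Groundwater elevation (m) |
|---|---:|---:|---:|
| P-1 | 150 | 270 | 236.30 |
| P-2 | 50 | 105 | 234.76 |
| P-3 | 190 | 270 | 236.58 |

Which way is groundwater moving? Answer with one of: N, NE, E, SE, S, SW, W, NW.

SW

Taking P-1 as reference: P-2−P-1 = (-100, -165, -1.54); P-3−P-1 = (40, 0, +0.28).
Solve a·Δx + b·Δy = Δh: det = (-100)·0 − 40·(-165) = 6600.
∂h/∂x = [(-1.54)·0 − (+0.28)·(-165)] / 6600 = +0.007000
∂h/∂y = [(-100)·(+0.28) − 40·(-1.54)] / 6600 = +0.005091
Flow = −∇h = (-0.007000 east, -0.005091 north), which points southwest.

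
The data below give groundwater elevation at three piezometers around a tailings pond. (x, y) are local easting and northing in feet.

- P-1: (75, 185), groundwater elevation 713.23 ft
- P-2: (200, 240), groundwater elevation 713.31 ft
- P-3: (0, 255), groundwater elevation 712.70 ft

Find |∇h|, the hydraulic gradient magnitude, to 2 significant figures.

0.0054

With h = a·x + b·y + c and P-1 as origin, the differences give:
  125·a + 55·b = +0.08
  (-75)·a + 70·b = -0.53
Eliminate b (×70 and ×55, subtract): 12875·a = 34.750 → a = ∂h/∂x = +0.002699
Back-substitute: b = ∂h/∂y = -0.004680.
|∇h| = √(0.002699² + -0.004680²) = 0.005402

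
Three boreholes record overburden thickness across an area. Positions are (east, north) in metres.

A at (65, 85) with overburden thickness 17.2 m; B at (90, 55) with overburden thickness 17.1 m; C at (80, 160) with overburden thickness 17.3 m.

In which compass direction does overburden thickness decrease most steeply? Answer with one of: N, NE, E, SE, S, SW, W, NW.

Taking A as reference: B−A = (25, -30, -0.1); C−A = (15, 75, +0.1).
Solve a·Δx + b·Δy = Δd: det = 25·75 − 15·(-30) = 2325.
∂d/∂x = [(-0.1)·75 − (+0.1)·(-30)] / 2325 = -0.001935
∂d/∂y = [25·(+0.1) − 15·(-0.1)] / 2325 = +0.001720
Steepest decrease is along −∇f = (+0.001935 E, -0.001720 N) → southeast.

SE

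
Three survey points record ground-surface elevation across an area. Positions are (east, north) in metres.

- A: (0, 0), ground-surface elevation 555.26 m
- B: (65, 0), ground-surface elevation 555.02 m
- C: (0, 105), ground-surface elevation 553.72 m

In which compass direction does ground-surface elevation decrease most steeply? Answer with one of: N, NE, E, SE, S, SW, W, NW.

N

∂z/∂x = (555.02 − 555.26) / (65 − 0) = -0.003692
∂z/∂y = (553.72 − 555.26) / (105 − 0) = -0.01467
Steepest decrease is along −∇f = (+0.003692 E, +0.01467 N) → north.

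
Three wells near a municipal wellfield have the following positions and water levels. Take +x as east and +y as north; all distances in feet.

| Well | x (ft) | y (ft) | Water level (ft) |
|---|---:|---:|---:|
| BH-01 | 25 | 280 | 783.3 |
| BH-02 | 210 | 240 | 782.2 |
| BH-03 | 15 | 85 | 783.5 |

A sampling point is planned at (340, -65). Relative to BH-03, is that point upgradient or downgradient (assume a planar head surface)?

With h = a·x + b·y + c and BH-01 as origin, the differences give:
  185·a + (-40)·b = -1.1
  (-10)·a + (-195)·b = +0.2
Eliminate b (×(-195) and ×(-40), subtract): -36475·a = 222.50 → a = ∂h/∂x = -0.006100
Back-substitute: b = ∂h/∂y = -0.0007128.
Head at (340, -65) = 783.3 + (-0.006100)·(315) + (-0.0007128)·(-345) = 781.62 ft.
That is lower than the 783.5 ft at BH-03, so the point is downgradient.

downgradient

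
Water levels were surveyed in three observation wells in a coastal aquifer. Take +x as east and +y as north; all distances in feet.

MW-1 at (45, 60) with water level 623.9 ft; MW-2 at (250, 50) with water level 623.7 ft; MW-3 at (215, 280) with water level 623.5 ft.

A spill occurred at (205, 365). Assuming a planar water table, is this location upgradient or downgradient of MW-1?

downgradient

Three-point gradient (reference MW-1): Δ to MW-2 = (205, -10, -0.2), Δ to MW-3 = (170, 220, -0.4).
∂h/∂x = -0.001026, ∂h/∂y = -0.001026 (det = 46800).
Head at (205, 365) = 623.9 + (-0.001026)·(160) + (-0.001026)·(305) = 623.42 ft.
That is lower than the 623.9 ft at MW-1, so the point is downgradient.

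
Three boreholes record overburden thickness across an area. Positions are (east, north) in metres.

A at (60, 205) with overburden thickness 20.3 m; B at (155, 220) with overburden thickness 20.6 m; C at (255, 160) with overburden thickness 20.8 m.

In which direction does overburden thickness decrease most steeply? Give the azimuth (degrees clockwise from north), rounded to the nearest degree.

242°

Differences from A: to B (Δx, Δy, Δh) = (95, 15, +0.3); to C = (195, -45, +0.5).
Determinant of the coordinate differences = 95·(-45) − 195·15 = -7200.
∂d/∂x = [(+0.3)·(-45) − (+0.5)·15] / -7200 = +0.002917
∂d/∂y = [95·(+0.5) − 195·(+0.3)] / -7200 = +0.001528
Steepest decrease is along −∇f: components (-0.002917 E, -0.001528 N).
Azimuth = atan2(-0.002917, -0.001528) = 242.4° ≈ 242°.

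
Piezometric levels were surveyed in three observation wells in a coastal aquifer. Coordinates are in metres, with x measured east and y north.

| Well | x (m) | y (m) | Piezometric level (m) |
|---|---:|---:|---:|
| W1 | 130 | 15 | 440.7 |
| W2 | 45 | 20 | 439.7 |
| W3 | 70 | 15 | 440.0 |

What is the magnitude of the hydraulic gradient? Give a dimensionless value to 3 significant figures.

Taking W1 as reference: W2−W1 = (-85, 5, -1.0); W3−W1 = (-60, 0, -0.7).
Determinant of the coordinate differences = (-85)·0 − (-60)·5 = 300.
∂h/∂x = [(-1.0)·0 − (-0.7)·5] / 300 = +0.01167
∂h/∂y = [(-85)·(-0.7) − (-60)·(-1.0)] / 300 = -0.001667
|∇h| = √(0.01167² + -0.001667²) = 0.01179

0.0118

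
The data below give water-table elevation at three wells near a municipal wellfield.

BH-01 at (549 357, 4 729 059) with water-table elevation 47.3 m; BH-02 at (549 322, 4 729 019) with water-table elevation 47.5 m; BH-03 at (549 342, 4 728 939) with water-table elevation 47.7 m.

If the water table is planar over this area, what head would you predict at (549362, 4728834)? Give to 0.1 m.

Three-point gradient (reference BH-01): Δ to BH-02 = (-35, -40, +0.2), Δ to BH-03 = (-15, -120, +0.4).
∂h/∂x = -0.002222, ∂h/∂y = -0.003056 (det = 3600).
h(549362, 4728834) = 47.3 + (-0.002222)·(5) + (-0.003056)·(-225) = 47.3 -0.011 +0.688 = 47.976 m.

48.0 m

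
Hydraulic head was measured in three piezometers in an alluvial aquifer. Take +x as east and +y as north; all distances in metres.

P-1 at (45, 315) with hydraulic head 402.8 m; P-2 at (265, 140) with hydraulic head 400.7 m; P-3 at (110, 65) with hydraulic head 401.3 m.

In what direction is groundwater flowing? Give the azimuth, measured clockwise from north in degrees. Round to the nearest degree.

Differences from P-1: to P-2 (Δx, Δy, Δh) = (220, -175, -2.1); to P-3 = (65, -250, -1.5).
Solve a·Δx + b·Δy = Δh: det = 220·(-250) − 65·(-175) = -43625.
∂h/∂x = [(-2.1)·(-250) − (-1.5)·(-175)] / -43625 = -0.006017
∂h/∂y = [220·(-1.5) − 65·(-2.1)] / -43625 = +0.004436
Flow direction (−∇h) has components (+0.006017 E, -0.004436 N).
Azimuth = atan2(E, N) = atan2(+0.006017, -0.004436) = 126.4° ≈ 126°.

126°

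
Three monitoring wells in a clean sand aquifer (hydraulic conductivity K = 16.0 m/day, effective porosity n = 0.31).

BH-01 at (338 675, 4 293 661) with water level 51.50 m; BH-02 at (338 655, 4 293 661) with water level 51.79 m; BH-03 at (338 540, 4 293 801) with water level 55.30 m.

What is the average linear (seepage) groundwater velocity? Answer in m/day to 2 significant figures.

Three-point gradient (reference BH-01): Δ to BH-02 = (-20, 0, +0.29), Δ to BH-03 = (-135, 140, +3.80).
∂h/∂x = -0.01450, ∂h/∂y = +0.01316 (det = -2800).
|∇h| = √(-0.01450² + 0.01316²) = 0.01958
Seepage velocity v = K·i/n = 16.0 × 0.01958 / 0.31 = 1.011 m/day.

1.0 m/day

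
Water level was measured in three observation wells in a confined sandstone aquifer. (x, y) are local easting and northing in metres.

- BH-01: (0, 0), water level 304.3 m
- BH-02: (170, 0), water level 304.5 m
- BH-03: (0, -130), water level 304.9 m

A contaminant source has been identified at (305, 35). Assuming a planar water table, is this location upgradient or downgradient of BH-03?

downgradient

∂h/∂x = (304.5 − 304.3) / (170 − 0) = +0.001176
∂h/∂y = (304.9 − 304.3) / (-130 − 0) = -0.004615
Head at (305, 35) = 304.3 + (+0.001176)·(305) + (-0.004615)·(35) = 304.50 m.
That is lower than the 304.9 m at BH-03, so the point is downgradient.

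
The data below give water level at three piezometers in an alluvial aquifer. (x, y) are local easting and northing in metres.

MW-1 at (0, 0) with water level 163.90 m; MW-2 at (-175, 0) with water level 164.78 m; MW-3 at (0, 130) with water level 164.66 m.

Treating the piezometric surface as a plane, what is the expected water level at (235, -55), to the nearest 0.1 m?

162.4 m

∂h/∂x = (164.78 − 163.90) / (-175 − 0) = -0.005029
∂h/∂y = (164.66 − 163.90) / (130 − 0) = +0.005846
h(235, -55) = 163.90 + (-0.005029)·(235) + (+0.005846)·(-55) = 163.90 -1.182 -0.322 = 162.397 m.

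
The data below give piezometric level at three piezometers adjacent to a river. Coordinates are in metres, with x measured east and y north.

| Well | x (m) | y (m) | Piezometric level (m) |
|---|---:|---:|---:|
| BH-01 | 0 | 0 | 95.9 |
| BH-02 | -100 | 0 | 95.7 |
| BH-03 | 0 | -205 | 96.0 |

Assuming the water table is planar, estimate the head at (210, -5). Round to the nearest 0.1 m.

∂h/∂x = (95.7 − 95.9) / (-100 − 0) = +0.002000
∂h/∂y = (96.0 − 95.9) / (-205 − 0) = -0.0004878
h(210, -5) = 95.9 + (+0.002000)·(210) + (-0.0004878)·(-5) = 95.9 +0.420 +0.002 = 96.322 m.

96.3 m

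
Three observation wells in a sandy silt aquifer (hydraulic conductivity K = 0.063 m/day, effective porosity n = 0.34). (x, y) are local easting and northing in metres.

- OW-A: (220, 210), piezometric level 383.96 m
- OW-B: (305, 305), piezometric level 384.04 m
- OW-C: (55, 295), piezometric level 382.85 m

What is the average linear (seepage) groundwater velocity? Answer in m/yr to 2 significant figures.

0.41 m/yr

Three-point gradient (reference OW-A): Δ to OW-B = (85, 95, +0.08), Δ to OW-C = (-165, 85, -1.11).
∂h/∂x = +0.004902, ∂h/∂y = -0.003544 (det = 22900).
|∇h| = √(0.004902² + -0.003544²) = 0.006049
Seepage velocity v = K·i/n = 0.063 × 0.006049 / 0.34 = 0.001121 m/day = 0.4094 m/yr.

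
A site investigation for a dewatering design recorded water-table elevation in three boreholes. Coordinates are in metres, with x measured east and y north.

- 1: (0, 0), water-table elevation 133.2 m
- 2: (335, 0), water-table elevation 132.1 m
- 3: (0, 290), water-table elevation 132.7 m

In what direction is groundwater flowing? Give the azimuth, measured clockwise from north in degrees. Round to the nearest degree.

062°

∂h/∂x = (132.1 − 133.2) / (335 − 0) = -0.003284
∂h/∂y = (132.7 − 133.2) / (290 − 0) = -0.001724
Flow direction (−∇h) has components (+0.003284 E, +0.001724 N).
Azimuth = atan2(E, N) = atan2(+0.003284, +0.001724) = 62.3° ≈ 062°.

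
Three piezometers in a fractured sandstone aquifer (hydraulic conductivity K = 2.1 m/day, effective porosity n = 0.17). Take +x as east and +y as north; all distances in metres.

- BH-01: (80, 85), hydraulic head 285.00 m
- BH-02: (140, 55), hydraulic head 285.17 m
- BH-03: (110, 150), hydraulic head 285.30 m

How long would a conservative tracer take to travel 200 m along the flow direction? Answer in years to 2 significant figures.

Differences from BH-01: to BH-02 (Δx, Δy, Δh) = (60, -30, +0.17); to BH-03 = (30, 65, +0.30).
Solve a·Δx + b·Δy = Δh: det = 60·65 − 30·(-30) = 4800.
∂h/∂x = [(+0.17)·65 − (+0.30)·(-30)] / 4800 = +0.004177
∂h/∂y = [60·(+0.30) − 30·(+0.17)] / 4800 = +0.002688
|∇h| = √(0.004177² + 0.002688²) = 0.004967
Seepage velocity v = K·i/n = 2.1 × 0.004967 / 0.17 = 0.06136 m/day.
t = 200 / 0.06136 = 3259 days = 8.92 years.

8.9 years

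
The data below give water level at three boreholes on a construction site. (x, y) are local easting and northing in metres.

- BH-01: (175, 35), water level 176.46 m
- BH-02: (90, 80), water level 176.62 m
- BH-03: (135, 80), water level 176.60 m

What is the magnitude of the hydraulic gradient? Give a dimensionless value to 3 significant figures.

Taking BH-01 as reference: BH-02−BH-01 = (-85, 45, +0.16); BH-03−BH-01 = (-40, 45, +0.14).
Determinant of the coordinate differences = (-85)·45 − (-40)·45 = -2025.
∂h/∂x = [(+0.16)·45 − (+0.14)·45] / -2025 = -0.0004444
∂h/∂y = [(-85)·(+0.14) − (-40)·(+0.16)] / -2025 = +0.002716
|∇h| = √(-0.0004444² + 0.002716²) = 0.002752

0.00275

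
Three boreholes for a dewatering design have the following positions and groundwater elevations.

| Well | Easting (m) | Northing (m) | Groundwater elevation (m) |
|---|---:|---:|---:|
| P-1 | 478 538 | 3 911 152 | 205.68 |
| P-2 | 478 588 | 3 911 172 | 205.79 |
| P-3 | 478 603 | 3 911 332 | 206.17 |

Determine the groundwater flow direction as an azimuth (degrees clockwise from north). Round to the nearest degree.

210°

With h = a·x + b·y + c and P-1 as origin, the differences give:
  50·a + 20·b = +0.11
  65·a + 180·b = +0.49
Eliminate b (×180 and ×20, subtract): 7700·a = 10.000 → a = ∂h/∂x = +0.001299
Back-substitute: b = ∂h/∂y = +0.002253.
Flow direction (−∇h) has components (-0.001299 E, -0.002253 N).
Azimuth = atan2(E, N) = atan2(-0.001299, -0.002253) = 210.0° ≈ 210°.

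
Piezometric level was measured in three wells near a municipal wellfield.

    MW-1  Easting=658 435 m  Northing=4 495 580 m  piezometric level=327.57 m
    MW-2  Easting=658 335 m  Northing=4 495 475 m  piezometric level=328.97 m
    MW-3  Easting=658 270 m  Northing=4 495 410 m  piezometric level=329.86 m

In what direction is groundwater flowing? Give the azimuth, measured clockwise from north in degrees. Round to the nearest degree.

With h = a·x + b·y + c and MW-1 as origin, the differences give:
  (-100)·a + (-105)·b = +1.40
  (-165)·a + (-170)·b = +2.29
Eliminate b (×(-170) and ×(-105), subtract): -325·a = 2.450 → a = ∂h/∂x = -0.007538
Back-substitute: b = ∂h/∂y = -0.006154.
Flow direction (−∇h) has components (+0.007538 E, +0.006154 N).
Azimuth = atan2(E, N) = atan2(+0.007538, +0.006154) = 50.8° ≈ 051°.

051°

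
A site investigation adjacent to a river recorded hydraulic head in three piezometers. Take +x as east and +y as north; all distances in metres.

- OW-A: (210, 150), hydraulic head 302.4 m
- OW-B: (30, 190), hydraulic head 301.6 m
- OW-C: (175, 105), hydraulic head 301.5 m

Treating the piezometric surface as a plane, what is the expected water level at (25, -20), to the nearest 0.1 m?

Differences from OW-A: to OW-B (Δx, Δy, Δh) = (-180, 40, -0.8); to OW-C = (-35, -45, -0.9).
Determinant of the coordinate differences = (-180)·(-45) − (-35)·40 = 9500.
∂h/∂x = [(-0.8)·(-45) − (-0.9)·40] / 9500 = +0.007579
∂h/∂y = [(-180)·(-0.9) − (-35)·(-0.8)] / 9500 = +0.01411
h(25, -20) = 302.4 + (+0.007579)·(-185) + (+0.01411)·(-170) = 302.4 -1.402 -2.398 = 298.600 m.

298.6 m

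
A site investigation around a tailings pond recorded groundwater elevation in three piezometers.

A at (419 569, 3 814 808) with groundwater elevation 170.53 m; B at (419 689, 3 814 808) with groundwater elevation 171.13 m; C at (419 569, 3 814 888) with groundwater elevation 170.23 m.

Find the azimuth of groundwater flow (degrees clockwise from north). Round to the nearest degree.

307°

∂h/∂x = (171.13 − 170.53) / (419689 − 419569) = +0.005000
∂h/∂y = (170.23 − 170.53) / (3814888 − 3814808) = -0.003750
Flow direction (−∇h) has components (-0.005000 E, +0.003750 N).
Azimuth = atan2(E, N) = atan2(-0.005000, +0.003750) = 306.9° ≈ 307°.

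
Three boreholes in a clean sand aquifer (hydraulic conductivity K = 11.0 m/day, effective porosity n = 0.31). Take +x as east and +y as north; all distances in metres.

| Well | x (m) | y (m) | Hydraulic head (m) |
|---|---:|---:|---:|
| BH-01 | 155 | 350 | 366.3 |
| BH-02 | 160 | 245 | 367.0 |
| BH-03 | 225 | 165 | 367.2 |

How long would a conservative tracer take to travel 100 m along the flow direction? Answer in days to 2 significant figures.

320 days

Differences from BH-01: to BH-02 (Δx, Δy, Δh) = (5, -105, +0.7); to BH-03 = (70, -185, +0.9).
Solve a·Δx + b·Δy = Δh: det = 5·(-185) − 70·(-105) = 6425.
∂h/∂x = [(+0.7)·(-185) − (+0.9)·(-105)] / 6425 = -0.005447
∂h/∂y = [5·(+0.9) − 70·(+0.7)] / 6425 = -0.006926
|∇h| = √(-0.005447² + -0.006926²) = 0.008811
Seepage velocity v = K·i/n = 11.0 × 0.008811 / 0.31 = 0.3126 m/day.
t = 100 / 0.3126 = 319.9 days.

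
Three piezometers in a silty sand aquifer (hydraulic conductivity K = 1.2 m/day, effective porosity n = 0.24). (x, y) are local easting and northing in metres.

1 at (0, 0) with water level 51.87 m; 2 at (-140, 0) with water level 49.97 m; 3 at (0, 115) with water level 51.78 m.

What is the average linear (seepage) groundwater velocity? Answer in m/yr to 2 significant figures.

25 m/yr

∂h/∂x = (49.97 − 51.87) / (-140 − 0) = +0.01357
∂h/∂y = (51.78 − 51.87) / (115 − 0) = -0.0007826
|∇h| = √(0.01357² + -0.0007826²) = 0.01359
Seepage velocity v = K·i/n = 1.2 × 0.01359 / 0.24 = 0.06795 m/day = 24.82 m/yr.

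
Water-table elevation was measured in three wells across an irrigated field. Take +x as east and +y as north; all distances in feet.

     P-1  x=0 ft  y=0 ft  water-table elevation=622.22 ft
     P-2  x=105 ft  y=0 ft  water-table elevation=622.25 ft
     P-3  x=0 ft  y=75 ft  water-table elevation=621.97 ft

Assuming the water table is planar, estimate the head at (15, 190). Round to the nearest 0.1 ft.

621.6 ft

∂h/∂x = (622.25 − 622.22) / (105 − 0) = +0.0002857
∂h/∂y = (621.97 − 622.22) / (75 − 0) = -0.003333
h(15, 190) = 622.22 + (+0.0002857)·(15) + (-0.003333)·(190) = 622.22 +0.004 -0.633 = 621.591 ft.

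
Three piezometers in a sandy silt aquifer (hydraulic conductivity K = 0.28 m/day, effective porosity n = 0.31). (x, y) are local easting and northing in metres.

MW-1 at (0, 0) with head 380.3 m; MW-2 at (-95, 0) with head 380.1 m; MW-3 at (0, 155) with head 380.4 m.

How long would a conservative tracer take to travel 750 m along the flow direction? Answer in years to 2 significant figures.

1000 years

∂h/∂x = (380.1 − 380.3) / (-95 − 0) = +0.002105
∂h/∂y = (380.4 − 380.3) / (155 − 0) = +0.0006452
|∇h| = √(0.002105² + 0.0006452²) = 0.002202
Seepage velocity v = K·i/n = 0.28 × 0.002202 / 0.31 = 0.001989 m/day.
t = 750 / 0.001989 = 3.771e+05 days = 1.03e+03 years.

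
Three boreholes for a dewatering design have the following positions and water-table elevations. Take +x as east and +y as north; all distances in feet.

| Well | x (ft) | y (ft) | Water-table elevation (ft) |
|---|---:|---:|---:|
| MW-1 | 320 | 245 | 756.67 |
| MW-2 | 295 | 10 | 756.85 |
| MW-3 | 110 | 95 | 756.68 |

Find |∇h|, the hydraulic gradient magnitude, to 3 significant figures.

0.000985

Differences from MW-1: to MW-2 (Δx, Δy, Δh) = (-25, -235, +0.18); to MW-3 = (-210, -150, +0.01).
Determinant of the coordinate differences = (-25)·(-150) − (-210)·(-235) = -45600.
∂h/∂x = [(+0.18)·(-150) − (+0.01)·(-235)] / -45600 = +0.0005406
∂h/∂y = [(-25)·(+0.01) − (-210)·(+0.18)] / -45600 = -0.0008235
|∇h| = √(0.0005406² + -0.0008235²) = 0.0009851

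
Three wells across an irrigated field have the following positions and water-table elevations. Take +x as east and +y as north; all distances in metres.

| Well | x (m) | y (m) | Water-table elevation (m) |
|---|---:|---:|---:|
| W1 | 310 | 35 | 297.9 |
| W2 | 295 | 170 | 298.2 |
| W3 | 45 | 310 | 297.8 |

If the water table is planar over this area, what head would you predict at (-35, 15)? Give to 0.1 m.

296.8 m

Taking W1 as reference: W2−W1 = (-15, 135, +0.3); W3−W1 = (-265, 275, -0.1).
Solve a·Δx + b·Δy = Δh: det = (-15)·275 − (-265)·135 = 31650.
∂h/∂x = [(+0.3)·275 − (-0.1)·135] / 31650 = +0.003033
∂h/∂y = [(-15)·(-0.1) − (-265)·(+0.3)] / 31650 = +0.002559
h(-35, 15) = 297.9 + (+0.003033)·(-345) + (+0.002559)·(-20) = 297.9 -1.046 -0.051 = 296.802 m.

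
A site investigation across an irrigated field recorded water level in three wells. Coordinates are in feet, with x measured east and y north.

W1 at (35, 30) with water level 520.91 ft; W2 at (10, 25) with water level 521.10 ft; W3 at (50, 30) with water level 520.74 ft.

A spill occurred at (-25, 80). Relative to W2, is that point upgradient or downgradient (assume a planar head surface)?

upgradient

Taking W1 as reference: W2−W1 = (-25, -5, +0.19); W3−W1 = (15, 0, -0.17).
Determinant of the coordinate differences = (-25)·0 − 15·(-5) = 75.
∂h/∂x = [(+0.19)·0 − (-0.17)·(-5)] / 75 = -0.01133
∂h/∂y = [(-25)·(-0.17) − 15·(+0.19)] / 75 = +0.01867
Head at (-25, 80) = 520.91 + (-0.01133)·(-60) + (+0.01867)·(50) = 522.52 ft.
That is higher than the 521.10 ft at W2, so the point is upgradient.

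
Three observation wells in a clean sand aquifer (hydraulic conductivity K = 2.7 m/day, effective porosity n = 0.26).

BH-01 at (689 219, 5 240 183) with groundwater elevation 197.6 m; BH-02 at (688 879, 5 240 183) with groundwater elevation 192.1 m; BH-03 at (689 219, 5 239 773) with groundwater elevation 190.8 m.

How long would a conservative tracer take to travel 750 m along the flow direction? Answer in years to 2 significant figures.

∂h/∂x = (192.1 − 197.6) / (688879 − 689219) = +0.01618
∂h/∂y = (190.8 − 197.6) / (5239773 − 5240183) = +0.01659
|∇h| = √(0.01618² + 0.01659²) = 0.02317
Seepage velocity v = K·i/n = 2.7 × 0.02317 / 0.26 = 0.2406 m/day.
t = 750 / 0.2406 = 3117 days = 8.53 years.

8.5 years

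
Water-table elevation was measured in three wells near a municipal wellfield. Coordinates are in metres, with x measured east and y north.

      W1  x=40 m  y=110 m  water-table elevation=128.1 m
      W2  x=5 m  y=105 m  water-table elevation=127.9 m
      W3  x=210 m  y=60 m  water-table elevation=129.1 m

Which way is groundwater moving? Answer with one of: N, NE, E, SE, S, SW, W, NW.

W

Three-point gradient (reference W1): Δ to W2 = (-35, -5, -0.2), Δ to W3 = (170, -50, +1.0).
∂h/∂x = +0.005769, ∂h/∂y = -0.0003846 (det = 2600).
Flow = −∇h = (-0.005769 east, +0.0003846 north), which points west.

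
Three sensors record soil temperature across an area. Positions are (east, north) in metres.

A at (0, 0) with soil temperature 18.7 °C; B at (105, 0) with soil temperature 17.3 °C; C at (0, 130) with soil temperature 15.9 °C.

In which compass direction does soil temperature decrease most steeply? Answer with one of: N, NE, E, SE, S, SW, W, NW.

NE

∂T/∂x = (17.3 − 18.7) / (105 − 0) = -0.01333
∂T/∂y = (15.9 − 18.7) / (130 − 0) = -0.02154
Steepest decrease is along −∇f = (+0.01333 E, +0.02154 N) → northeast.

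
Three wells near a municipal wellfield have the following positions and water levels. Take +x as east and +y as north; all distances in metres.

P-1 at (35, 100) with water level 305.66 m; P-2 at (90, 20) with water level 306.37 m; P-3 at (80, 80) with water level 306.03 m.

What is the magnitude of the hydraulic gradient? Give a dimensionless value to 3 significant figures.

0.00771

Differences from P-1: to P-2 (Δx, Δy, Δh) = (55, -80, +0.71); to P-3 = (45, -20, +0.37).
Determinant of the coordinate differences = 55·(-20) − 45·(-80) = 2500.
∂h/∂x = [(+0.71)·(-20) − (+0.37)·(-80)] / 2500 = +0.006160
∂h/∂y = [55·(+0.37) − 45·(+0.71)] / 2500 = -0.004640
|∇h| = √(0.006160² + -0.004640²) = 0.007712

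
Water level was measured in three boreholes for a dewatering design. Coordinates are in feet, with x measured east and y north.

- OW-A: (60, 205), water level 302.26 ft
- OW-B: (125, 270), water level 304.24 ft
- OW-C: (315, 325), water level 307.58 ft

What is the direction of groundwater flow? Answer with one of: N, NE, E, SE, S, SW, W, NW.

SW

Taking OW-A as reference: OW-B−OW-A = (65, 65, +1.98); OW-C−OW-A = (255, 120, +5.32).
Solve a·Δx + b·Δy = Δh: det = 65·120 − 255·65 = -8775.
∂h/∂x = [(+1.98)·120 − (+5.32)·65] / -8775 = +0.01233
∂h/∂y = [65·(+5.32) − 255·(+1.98)] / -8775 = +0.01813
Flow = −∇h = (-0.01233 east, -0.01813 north), which points southwest.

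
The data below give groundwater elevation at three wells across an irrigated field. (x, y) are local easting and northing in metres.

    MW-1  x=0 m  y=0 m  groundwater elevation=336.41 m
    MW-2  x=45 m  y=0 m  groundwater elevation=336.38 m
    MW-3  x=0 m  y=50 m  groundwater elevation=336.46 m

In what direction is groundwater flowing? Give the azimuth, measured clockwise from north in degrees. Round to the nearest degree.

146°

∂h/∂x = (336.38 − 336.41) / (45 − 0) = -0.0006667
∂h/∂y = (336.46 − 336.41) / (50 − 0) = +0.0010000
Flow direction (−∇h) has components (+0.0006667 E, -0.0010000 N).
Azimuth = atan2(E, N) = atan2(+0.0006667, -0.0010000) = 146.3° ≈ 146°.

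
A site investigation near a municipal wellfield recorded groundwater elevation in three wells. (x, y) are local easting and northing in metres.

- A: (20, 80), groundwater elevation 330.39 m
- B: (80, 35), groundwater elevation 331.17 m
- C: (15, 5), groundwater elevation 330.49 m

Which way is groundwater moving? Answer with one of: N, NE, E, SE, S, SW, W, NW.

W

Three-point gradient (reference A): Δ to B = (60, -45, +0.78), Δ to C = (-5, -75, +0.10).
∂h/∂x = +0.01143, ∂h/∂y = -0.002095 (det = -4725).
Flow = −∇h = (-0.01143 east, +0.002095 north), which points west.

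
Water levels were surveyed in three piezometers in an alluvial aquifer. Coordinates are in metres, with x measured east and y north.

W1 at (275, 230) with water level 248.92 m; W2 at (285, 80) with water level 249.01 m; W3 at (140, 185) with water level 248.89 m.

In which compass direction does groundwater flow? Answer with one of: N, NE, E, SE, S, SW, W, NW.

NW

Taking W1 as reference: W2−W1 = (10, -150, +0.09); W3−W1 = (-135, -45, -0.03).
Determinant of the coordinate differences = 10·(-45) − (-135)·(-150) = -20700.
∂h/∂x = [(+0.09)·(-45) − (-0.03)·(-150)] / -20700 = +0.0004130
∂h/∂y = [10·(-0.03) − (-135)·(+0.09)] / -20700 = -0.0005725
Flow = −∇h = (-0.0004130 east, +0.0005725 north), which points northwest.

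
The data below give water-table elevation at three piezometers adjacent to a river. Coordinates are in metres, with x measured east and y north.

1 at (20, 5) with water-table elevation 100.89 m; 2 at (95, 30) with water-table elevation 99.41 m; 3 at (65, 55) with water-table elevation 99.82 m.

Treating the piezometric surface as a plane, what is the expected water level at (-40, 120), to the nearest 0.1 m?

Three-point gradient (reference 1): Δ to 2 = (75, 25, -1.48), Δ to 3 = (45, 50, -1.07).
∂h/∂x = -0.01800, ∂h/∂y = -0.005200 (det = 2625).
h(-40, 120) = 100.89 + (-0.01800)·(-60) + (-0.005200)·(115) = 100.89 +1.080 -0.598 = 101.372 m.

101.4 m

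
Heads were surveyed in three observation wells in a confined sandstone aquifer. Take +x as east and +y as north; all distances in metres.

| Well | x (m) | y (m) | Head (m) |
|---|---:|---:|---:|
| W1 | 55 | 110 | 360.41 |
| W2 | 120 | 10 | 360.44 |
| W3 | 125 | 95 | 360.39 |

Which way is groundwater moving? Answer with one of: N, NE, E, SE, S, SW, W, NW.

NE

Three-point gradient (reference W1): Δ to W2 = (65, -100, +0.03), Δ to W3 = (70, -15, -0.02).
∂h/∂x = -0.0004066, ∂h/∂y = -0.0005643 (det = 6025).
Flow = −∇h = (+0.0004066 east, +0.0005643 north), which points northeast.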